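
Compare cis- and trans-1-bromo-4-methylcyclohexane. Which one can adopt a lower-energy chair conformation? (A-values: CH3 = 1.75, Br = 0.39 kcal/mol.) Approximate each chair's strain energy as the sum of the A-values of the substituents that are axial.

At 1,4 positions (parity opposite): cis → (a,e or e,a); trans → (e,e or a,a).
Best chair for cis: E = 0.39 kcal/mol; best chair for trans: E = 0.00 kcal/mol.
The trans isomer is lower by 0.39 kcal/mol.

trans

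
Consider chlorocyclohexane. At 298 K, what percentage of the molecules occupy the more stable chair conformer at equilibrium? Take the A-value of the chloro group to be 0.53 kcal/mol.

One chair has the chloro group axial (E = 0.53 kcal/mol) and the other has it equatorial (E = 0).
ΔG = 0.53 kcal/mol between the two chairs.
K = exp(ΔG/RT) with R = 1.987×10⁻³ kcal mol⁻¹ K⁻¹ and T = 298 K gives K ≈ 2.45.
Fraction in the lower-energy chair = K/(K+1) = 71.0%.

71.0%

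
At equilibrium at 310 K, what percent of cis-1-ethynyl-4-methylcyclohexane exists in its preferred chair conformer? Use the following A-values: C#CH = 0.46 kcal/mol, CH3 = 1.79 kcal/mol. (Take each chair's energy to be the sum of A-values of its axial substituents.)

C1 and C4 have opposite parity, so for the cis isomer the two substituents are one axial and one equatorial in each chair.
Chair I (ethynyl axial, methyl equatorial): E = 0.46 kcal/mol; chair II (ethynyl equatorial, methyl axial): E = 1.79 kcal/mol.
ΔG = 1.33 kcal/mol between the two chairs.
K = exp(ΔG/RT) with R = 1.987×10⁻³ kcal mol⁻¹ K⁻¹ and T = 310 K gives K ≈ 8.66.
Fraction in the lower-energy chair = K/(K+1) = 89.7%.

89.7%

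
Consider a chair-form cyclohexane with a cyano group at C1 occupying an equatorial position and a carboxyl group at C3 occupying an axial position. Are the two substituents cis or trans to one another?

trans

C1 and C3 have the same parity, so their axial bonds point in the same direction.
With same-parity carbons, two substituents on the same face are both axial or both equatorial; opposite faces give one of each.
Here the groups are equatorial/axial → opposite face → trans.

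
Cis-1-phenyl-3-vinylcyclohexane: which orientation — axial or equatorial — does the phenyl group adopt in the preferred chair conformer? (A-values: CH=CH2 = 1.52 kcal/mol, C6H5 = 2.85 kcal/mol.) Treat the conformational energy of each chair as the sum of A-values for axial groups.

C1 and C3 have the same parity, so for the cis isomer the two substituents are e,e in one chair and a,a in the other.
Chair I (vinyl axial, phenyl axial): E = 4.37 kcal/mol.
Chair II (vinyl equatorial, phenyl equatorial): E = 0.00 kcal/mol.
Chair II is the more stable (lower-energy) conformer, and in that chair the phenyl group is equatorial.

equatorial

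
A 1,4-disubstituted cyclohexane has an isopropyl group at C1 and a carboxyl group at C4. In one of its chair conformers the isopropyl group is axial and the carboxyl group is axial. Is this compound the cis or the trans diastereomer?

C1 and C4 have opposite parity, so their axial bonds point in opposite directions.
With opposite-parity carbons, two substituents on the same face are one axial and one equatorial; opposite faces give both axial or both equatorial.
Here the groups are axial/axial → opposite face → trans.

trans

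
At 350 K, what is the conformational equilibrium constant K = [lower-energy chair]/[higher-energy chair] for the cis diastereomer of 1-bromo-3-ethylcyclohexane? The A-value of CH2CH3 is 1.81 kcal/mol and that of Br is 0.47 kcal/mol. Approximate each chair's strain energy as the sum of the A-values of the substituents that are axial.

C1 and C3 have the same parity, so for the cis isomer the two substituents are e,e in one chair and a,a in the other.
Chair I (ethyl axial, bromo axial): E = 2.28 kcal/mol; chair II (ethyl equatorial, bromo equatorial): E = 0.00 kcal/mol.
ΔG = 2.28 kcal/mol between the two chairs.
K = exp(ΔG/RT) with R = 1.987×10⁻³ kcal mol⁻¹ K⁻¹ and T = 350 K gives K ≈ 26.5.

K ≈ 26.5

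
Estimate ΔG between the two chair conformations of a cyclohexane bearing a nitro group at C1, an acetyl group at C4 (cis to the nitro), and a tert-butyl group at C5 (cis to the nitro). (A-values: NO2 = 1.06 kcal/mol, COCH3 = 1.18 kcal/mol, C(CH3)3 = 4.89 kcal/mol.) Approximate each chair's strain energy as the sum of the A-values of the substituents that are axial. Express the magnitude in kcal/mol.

4.77 kcal/mol

Chair I (nitro axial, acetyl equatorial, tert-butyl axial): E = 5.95 kcal/mol.
Chair II (nitro equatorial, acetyl axial, tert-butyl equatorial): E = 1.18 kcal/mol.
ΔE = 5.95 − 1.18 = 4.77 kcal/mol; chair II is more stable.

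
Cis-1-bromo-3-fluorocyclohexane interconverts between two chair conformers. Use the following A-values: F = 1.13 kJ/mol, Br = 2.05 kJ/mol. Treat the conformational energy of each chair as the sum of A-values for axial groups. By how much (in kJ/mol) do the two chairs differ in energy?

C1 and C3 have the same parity, so for the cis isomer the two substituents are e,e in one chair and a,a in the other.
Chair I (fluoro axial, bromo axial): E = 3.18 kJ/mol.
Chair II (fluoro equatorial, bromo equatorial): E = 0.00 kJ/mol.
ΔE = 3.18 − 0.00 = 3.18 kJ/mol; chair II is more stable.

3.18 kJ/mol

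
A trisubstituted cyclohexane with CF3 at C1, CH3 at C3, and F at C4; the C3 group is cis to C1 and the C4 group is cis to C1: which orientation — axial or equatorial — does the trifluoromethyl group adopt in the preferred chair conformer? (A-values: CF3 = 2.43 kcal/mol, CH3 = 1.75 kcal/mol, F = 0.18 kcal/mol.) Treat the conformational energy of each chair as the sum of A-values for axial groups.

equatorial

Chair I (trifluoromethyl axial, methyl axial, fluoro equatorial): E = 4.18 kcal/mol.
Chair II (trifluoromethyl equatorial, methyl equatorial, fluoro axial): E = 0.18 kcal/mol.
Chair II is the more stable (lower-energy) conformer, and in that chair the trifluoromethyl group is equatorial.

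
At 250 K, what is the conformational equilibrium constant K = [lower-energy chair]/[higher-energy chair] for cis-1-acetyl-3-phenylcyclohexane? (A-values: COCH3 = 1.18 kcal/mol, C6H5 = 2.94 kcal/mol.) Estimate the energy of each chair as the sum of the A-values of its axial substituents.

K ≈ 3999

C1 and C3 have the same parity, so for the cis isomer the two substituents are e,e in one chair and a,a in the other.
Chair I (acetyl axial, phenyl axial): E = 4.12 kcal/mol; chair II (acetyl equatorial, phenyl equatorial): E = 0.00 kcal/mol.
ΔG = 4.12 kcal/mol between the two chairs.
K = exp(ΔG/RT) with R = 1.987×10⁻³ kcal mol⁻¹ K⁻¹ and T = 250 K gives K ≈ 4e+03.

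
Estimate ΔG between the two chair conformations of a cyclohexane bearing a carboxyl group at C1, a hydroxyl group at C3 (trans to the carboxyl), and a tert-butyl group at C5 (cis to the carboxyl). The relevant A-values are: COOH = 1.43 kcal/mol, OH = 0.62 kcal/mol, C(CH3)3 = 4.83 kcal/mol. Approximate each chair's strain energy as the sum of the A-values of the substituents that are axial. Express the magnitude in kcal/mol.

5.64 kcal/mol

Chair I (carboxyl axial, hydroxyl equatorial, tert-butyl axial): E = 6.26 kcal/mol.
Chair II (carboxyl equatorial, hydroxyl axial, tert-butyl equatorial): E = 0.62 kcal/mol.
ΔE = 6.26 − 0.62 = 5.64 kcal/mol; chair II is more stable.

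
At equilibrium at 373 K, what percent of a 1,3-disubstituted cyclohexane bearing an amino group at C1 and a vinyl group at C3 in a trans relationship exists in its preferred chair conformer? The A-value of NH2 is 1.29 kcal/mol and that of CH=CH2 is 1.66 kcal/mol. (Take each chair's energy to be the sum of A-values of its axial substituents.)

62.2%

C1 and C3 have the same parity, so for the trans isomer the two substituents are one axial and one equatorial in each chair.
Chair I (amino axial, vinyl equatorial): E = 1.29 kcal/mol; chair II (amino equatorial, vinyl axial): E = 1.66 kcal/mol.
ΔG = 0.37 kcal/mol between the two chairs.
K = exp(ΔG/RT) with R = 1.987×10⁻³ kcal mol⁻¹ K⁻¹ and T = 373 K gives K ≈ 1.65.
Fraction in the lower-energy chair = K/(K+1) = 62.2%.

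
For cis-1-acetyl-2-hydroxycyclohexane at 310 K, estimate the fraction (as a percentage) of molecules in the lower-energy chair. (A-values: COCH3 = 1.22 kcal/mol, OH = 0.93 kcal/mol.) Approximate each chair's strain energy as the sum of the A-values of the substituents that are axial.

C1 and C2 have opposite parity, so for the cis isomer the two substituents are one axial and one equatorial in each chair.
Chair I (acetyl axial, hydroxyl equatorial): E = 1.22 kcal/mol; chair II (acetyl equatorial, hydroxyl axial): E = 0.93 kcal/mol.
ΔG = 0.29 kcal/mol between the two chairs.
K = exp(ΔG/RT) with R = 1.987×10⁻³ kcal mol⁻¹ K⁻¹ and T = 310 K gives K ≈ 1.6.
Fraction in the lower-energy chair = K/(K+1) = 61.6%.

61.6%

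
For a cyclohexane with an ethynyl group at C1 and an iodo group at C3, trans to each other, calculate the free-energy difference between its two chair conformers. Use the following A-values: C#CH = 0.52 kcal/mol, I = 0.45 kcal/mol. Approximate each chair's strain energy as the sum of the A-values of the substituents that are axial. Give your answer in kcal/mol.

0.07 kcal/mol

C1 and C3 have the same parity, so for the trans isomer the two substituents are one axial and one equatorial in each chair.
Chair I (ethynyl axial, iodo equatorial): E = 0.52 kcal/mol.
Chair II (ethynyl equatorial, iodo axial): E = 0.45 kcal/mol.
ΔE = 0.52 − 0.45 = 0.07 kcal/mol; chair II is more stable.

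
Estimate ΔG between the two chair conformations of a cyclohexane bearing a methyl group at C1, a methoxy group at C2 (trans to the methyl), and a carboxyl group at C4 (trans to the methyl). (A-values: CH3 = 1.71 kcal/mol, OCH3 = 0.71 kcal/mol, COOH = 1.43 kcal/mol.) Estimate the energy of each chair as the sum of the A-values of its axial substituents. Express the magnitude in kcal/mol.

Chair I (methyl axial, methoxy axial, carboxyl axial): E = 3.85 kcal/mol.
Chair II (methyl equatorial, methoxy equatorial, carboxyl equatorial): E = 0.00 kcal/mol.
ΔE = 3.85 − 0.00 = 3.85 kcal/mol; chair II is more stable.

3.85 kcal/mol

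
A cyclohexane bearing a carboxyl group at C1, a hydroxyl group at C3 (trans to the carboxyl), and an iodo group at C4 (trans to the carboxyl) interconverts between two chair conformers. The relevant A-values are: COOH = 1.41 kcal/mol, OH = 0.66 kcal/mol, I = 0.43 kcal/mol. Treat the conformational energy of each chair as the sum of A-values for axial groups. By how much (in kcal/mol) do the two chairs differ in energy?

Chair I (carboxyl axial, hydroxyl equatorial, iodo axial): E = 1.84 kcal/mol.
Chair II (carboxyl equatorial, hydroxyl axial, iodo equatorial): E = 0.66 kcal/mol.
ΔE = 1.84 − 0.66 = 1.18 kcal/mol; chair II is more stable.

1.18 kcal/mol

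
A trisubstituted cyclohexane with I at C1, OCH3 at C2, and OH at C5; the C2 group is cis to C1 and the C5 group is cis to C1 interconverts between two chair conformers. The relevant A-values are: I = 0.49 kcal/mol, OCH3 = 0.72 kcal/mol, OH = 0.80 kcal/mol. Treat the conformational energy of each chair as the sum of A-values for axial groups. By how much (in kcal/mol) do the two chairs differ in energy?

Chair I (iodo axial, methoxy equatorial, hydroxyl axial): E = 1.29 kcal/mol.
Chair II (iodo equatorial, methoxy axial, hydroxyl equatorial): E = 0.72 kcal/mol.
ΔE = 1.29 − 0.72 = 0.57 kcal/mol; chair II is more stable.

0.57 kcal/mol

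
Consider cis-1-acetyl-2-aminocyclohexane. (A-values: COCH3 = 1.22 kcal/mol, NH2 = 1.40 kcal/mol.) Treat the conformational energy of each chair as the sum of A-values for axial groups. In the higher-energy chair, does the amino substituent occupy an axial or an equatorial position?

C1 and C2 have opposite parity, so for the cis isomer the two substituents are one axial and one equatorial in each chair.
Chair I (acetyl axial, amino equatorial): E = 1.22 kcal/mol.
Chair II (acetyl equatorial, amino axial): E = 1.40 kcal/mol.
Chair II is the less stable (higher-energy) conformer, and in that chair the amino group is axial.

axial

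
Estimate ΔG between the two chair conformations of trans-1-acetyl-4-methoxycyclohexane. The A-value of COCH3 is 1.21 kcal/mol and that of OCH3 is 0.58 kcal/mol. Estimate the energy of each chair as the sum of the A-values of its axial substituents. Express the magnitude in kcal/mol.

C1 and C4 have opposite parity, so for the trans isomer the two substituents are e,e in one chair and a,a in the other.
Chair I (acetyl axial, methoxy axial): E = 1.79 kcal/mol.
Chair II (acetyl equatorial, methoxy equatorial): E = 0.00 kcal/mol.
ΔE = 1.79 − 0.00 = 1.79 kcal/mol; chair II is more stable.

1.79 kcal/mol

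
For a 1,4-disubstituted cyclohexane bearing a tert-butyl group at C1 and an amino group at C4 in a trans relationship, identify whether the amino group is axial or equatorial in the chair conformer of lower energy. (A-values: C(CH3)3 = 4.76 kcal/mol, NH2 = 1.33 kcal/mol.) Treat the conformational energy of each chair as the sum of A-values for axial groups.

equatorial

C1 and C4 have opposite parity, so for the trans isomer the two substituents are e,e in one chair and a,a in the other.
Chair I (tert-butyl axial, amino axial): E = 6.09 kcal/mol.
Chair II (tert-butyl equatorial, amino equatorial): E = 0.00 kcal/mol.
Chair II is the more stable (lower-energy) conformer, and in that chair the amino group is equatorial.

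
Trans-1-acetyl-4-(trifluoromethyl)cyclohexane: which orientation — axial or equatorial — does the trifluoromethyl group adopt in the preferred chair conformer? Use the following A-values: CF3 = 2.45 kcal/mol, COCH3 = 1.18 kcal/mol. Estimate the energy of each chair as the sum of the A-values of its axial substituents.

C1 and C4 have opposite parity, so for the trans isomer the two substituents are e,e in one chair and a,a in the other.
Chair I (trifluoromethyl axial, acetyl axial): E = 3.63 kcal/mol.
Chair II (trifluoromethyl equatorial, acetyl equatorial): E = 0.00 kcal/mol.
Chair II is the more stable (lower-energy) conformer, and in that chair the trifluoromethyl group is equatorial.

equatorial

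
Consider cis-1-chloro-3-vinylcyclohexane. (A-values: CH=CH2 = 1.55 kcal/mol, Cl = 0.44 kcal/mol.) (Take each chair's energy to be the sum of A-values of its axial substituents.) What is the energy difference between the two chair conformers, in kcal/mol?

C1 and C3 have the same parity, so for the cis isomer the two substituents are e,e in one chair and a,a in the other.
Chair I (vinyl axial, chloro axial): E = 1.99 kcal/mol.
Chair II (vinyl equatorial, chloro equatorial): E = 0.00 kcal/mol.
ΔE = 1.99 − 0.00 = 1.99 kcal/mol; chair II is more stable.

1.99 kcal/mol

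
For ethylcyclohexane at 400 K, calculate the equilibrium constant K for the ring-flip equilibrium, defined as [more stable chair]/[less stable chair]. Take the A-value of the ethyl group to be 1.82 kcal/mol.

K ≈ 9.87

One chair has the ethyl group axial (E = 1.82 kcal/mol) and the other has it equatorial (E = 0).
ΔG = 1.82 kcal/mol between the two chairs.
K = exp(ΔG/RT) with R = 1.987×10⁻³ kcal mol⁻¹ K⁻¹ and T = 400 K gives K ≈ 9.87.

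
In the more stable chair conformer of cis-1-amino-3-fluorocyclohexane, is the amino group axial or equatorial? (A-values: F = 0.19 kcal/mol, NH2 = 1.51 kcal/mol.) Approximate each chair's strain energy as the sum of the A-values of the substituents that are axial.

C1 and C3 have the same parity, so for the cis isomer the two substituents are e,e in one chair and a,a in the other.
Chair I (fluoro axial, amino axial): E = 1.70 kcal/mol.
Chair II (fluoro equatorial, amino equatorial): E = 0.00 kcal/mol.
Chair II is the more stable (lower-energy) conformer, and in that chair the amino group is equatorial.

equatorial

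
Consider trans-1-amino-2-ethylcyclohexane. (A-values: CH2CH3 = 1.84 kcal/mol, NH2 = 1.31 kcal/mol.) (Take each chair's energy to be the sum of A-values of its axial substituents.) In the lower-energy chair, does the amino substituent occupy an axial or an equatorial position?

equatorial

C1 and C2 have opposite parity, so for the trans isomer the two substituents are e,e in one chair and a,a in the other.
Chair I (ethyl axial, amino axial): E = 3.15 kcal/mol.
Chair II (ethyl equatorial, amino equatorial): E = 0.00 kcal/mol.
Chair II is the more stable (lower-energy) conformer, and in that chair the amino group is equatorial.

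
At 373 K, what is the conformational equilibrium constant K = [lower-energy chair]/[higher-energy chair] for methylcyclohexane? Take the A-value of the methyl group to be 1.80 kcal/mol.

One chair has the methyl group axial (E = 1.80 kcal/mol) and the other has it equatorial (E = 0).
ΔG = 1.80 kcal/mol between the two chairs.
K = exp(ΔG/RT) with R = 1.987×10⁻³ kcal mol⁻¹ K⁻¹ and T = 373 K gives K ≈ 11.3.

K ≈ 11.3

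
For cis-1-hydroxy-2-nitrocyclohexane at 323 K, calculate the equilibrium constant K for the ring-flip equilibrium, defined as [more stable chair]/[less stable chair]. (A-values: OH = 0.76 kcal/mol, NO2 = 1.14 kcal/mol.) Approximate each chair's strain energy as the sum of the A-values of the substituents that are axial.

K ≈ 1.81

C1 and C2 have opposite parity, so for the cis isomer the two substituents are one axial and one equatorial in each chair.
Chair I (hydroxyl axial, nitro equatorial): E = 0.76 kcal/mol; chair II (hydroxyl equatorial, nitro axial): E = 1.14 kcal/mol.
ΔG = 0.38 kcal/mol between the two chairs.
K = exp(ΔG/RT) with R = 1.987×10⁻³ kcal mol⁻¹ K⁻¹ and T = 323 K gives K ≈ 1.81.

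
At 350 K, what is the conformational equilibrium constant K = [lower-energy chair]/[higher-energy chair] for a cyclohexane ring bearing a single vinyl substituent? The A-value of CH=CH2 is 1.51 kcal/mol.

One chair has the vinyl group axial (E = 1.51 kcal/mol) and the other has it equatorial (E = 0).
ΔG = 1.51 kcal/mol between the two chairs.
K = exp(ΔG/RT) with R = 1.987×10⁻³ kcal mol⁻¹ K⁻¹ and T = 350 K gives K ≈ 8.77.

K ≈ 8.77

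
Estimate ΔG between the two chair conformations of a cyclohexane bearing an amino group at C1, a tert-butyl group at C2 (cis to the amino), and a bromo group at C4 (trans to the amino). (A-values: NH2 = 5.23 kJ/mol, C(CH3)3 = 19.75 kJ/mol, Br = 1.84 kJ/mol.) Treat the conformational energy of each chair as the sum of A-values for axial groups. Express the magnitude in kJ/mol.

Chair I (amino axial, tert-butyl equatorial, bromo axial): E = 7.07 kJ/mol.
Chair II (amino equatorial, tert-butyl axial, bromo equatorial): E = 19.75 kJ/mol.
ΔE = 19.75 − 7.07 = 12.68 kJ/mol; chair I is more stable.

12.68 kJ/mol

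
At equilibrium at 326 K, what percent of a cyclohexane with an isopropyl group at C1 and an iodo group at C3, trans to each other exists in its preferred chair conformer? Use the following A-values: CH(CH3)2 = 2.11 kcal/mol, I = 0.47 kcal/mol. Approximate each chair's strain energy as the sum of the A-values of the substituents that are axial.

C1 and C3 have the same parity, so for the trans isomer the two substituents are one axial and one equatorial in each chair.
Chair I (isopropyl axial, iodo equatorial): E = 2.11 kcal/mol; chair II (isopropyl equatorial, iodo axial): E = 0.47 kcal/mol.
ΔG = 1.64 kcal/mol between the two chairs.
K = exp(ΔG/RT) with R = 1.987×10⁻³ kcal mol⁻¹ K⁻¹ and T = 326 K gives K ≈ 12.6.
Fraction in the lower-energy chair = K/(K+1) = 92.6%.

92.6%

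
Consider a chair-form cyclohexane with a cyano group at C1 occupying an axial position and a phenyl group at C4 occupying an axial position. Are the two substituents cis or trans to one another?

trans

C1 and C4 have opposite parity, so their axial bonds point in opposite directions.
With opposite-parity carbons, two substituents on the same face are one axial and one equatorial; opposite faces give both axial or both equatorial.
Here the groups are axial/axial → opposite face → trans.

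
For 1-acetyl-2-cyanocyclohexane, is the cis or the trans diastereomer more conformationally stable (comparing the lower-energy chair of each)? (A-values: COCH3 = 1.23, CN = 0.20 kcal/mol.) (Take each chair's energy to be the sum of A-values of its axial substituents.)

trans

At 1,2 positions (parity opposite): cis → (a,e or e,a); trans → (e,e or a,a).
Best chair for cis: E = 0.20 kcal/mol; best chair for trans: E = 0.00 kcal/mol.
The trans isomer is lower by 0.20 kcal/mol.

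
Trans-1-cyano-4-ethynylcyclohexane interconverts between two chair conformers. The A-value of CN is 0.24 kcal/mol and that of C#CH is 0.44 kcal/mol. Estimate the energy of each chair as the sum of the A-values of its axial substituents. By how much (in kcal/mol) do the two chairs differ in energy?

0.68 kcal/mol

C1 and C4 have opposite parity, so for the trans isomer the two substituents are e,e in one chair and a,a in the other.
Chair I (cyano axial, ethynyl axial): E = 0.68 kcal/mol.
Chair II (cyano equatorial, ethynyl equatorial): E = 0.00 kcal/mol.
ΔE = 0.68 − 0.00 = 0.68 kcal/mol; chair II is more stable.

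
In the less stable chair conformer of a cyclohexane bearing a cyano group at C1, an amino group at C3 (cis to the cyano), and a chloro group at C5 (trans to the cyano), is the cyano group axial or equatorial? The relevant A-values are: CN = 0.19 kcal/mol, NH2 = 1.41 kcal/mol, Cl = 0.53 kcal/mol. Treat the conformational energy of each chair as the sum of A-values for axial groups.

Chair I (cyano axial, amino axial, chloro equatorial): E = 1.60 kcal/mol.
Chair II (cyano equatorial, amino equatorial, chloro axial): E = 0.53 kcal/mol.
Chair I is the less stable (higher-energy) conformer, and in that chair the cyano group is axial.

axial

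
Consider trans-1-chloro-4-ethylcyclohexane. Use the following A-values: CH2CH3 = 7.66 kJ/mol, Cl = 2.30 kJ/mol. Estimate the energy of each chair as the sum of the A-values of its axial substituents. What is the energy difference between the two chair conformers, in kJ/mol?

C1 and C4 have opposite parity, so for the trans isomer the two substituents are e,e in one chair and a,a in the other.
Chair I (ethyl axial, chloro axial): E = 9.96 kJ/mol.
Chair II (ethyl equatorial, chloro equatorial): E = 0.00 kJ/mol.
ΔE = 9.96 − 0.00 = 9.96 kJ/mol; chair II is more stable.

9.96 kJ/mol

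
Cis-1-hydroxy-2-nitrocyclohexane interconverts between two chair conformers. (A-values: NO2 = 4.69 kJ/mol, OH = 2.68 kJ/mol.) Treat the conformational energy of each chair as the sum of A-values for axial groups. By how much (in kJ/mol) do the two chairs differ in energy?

2.01 kJ/mol

C1 and C2 have opposite parity, so for the cis isomer the two substituents are one axial and one equatorial in each chair.
Chair I (nitro axial, hydroxyl equatorial): E = 4.69 kJ/mol.
Chair II (nitro equatorial, hydroxyl axial): E = 2.68 kJ/mol.
ΔE = 4.69 − 2.68 = 2.01 kJ/mol; chair II is more stable.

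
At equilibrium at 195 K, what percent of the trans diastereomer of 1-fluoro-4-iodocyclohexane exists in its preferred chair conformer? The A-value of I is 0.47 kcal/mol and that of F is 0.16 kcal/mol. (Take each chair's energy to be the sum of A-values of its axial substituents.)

83.6%

C1 and C4 have opposite parity, so for the trans isomer the two substituents are e,e in one chair and a,a in the other.
Chair I (iodo axial, fluoro axial): E = 0.63 kcal/mol; chair II (iodo equatorial, fluoro equatorial): E = 0.00 kcal/mol.
ΔG = 0.63 kcal/mol between the two chairs.
K = exp(ΔG/RT) with R = 1.987×10⁻³ kcal mol⁻¹ K⁻¹ and T = 195 K gives K ≈ 5.08.
Fraction in the lower-energy chair = K/(K+1) = 83.6%.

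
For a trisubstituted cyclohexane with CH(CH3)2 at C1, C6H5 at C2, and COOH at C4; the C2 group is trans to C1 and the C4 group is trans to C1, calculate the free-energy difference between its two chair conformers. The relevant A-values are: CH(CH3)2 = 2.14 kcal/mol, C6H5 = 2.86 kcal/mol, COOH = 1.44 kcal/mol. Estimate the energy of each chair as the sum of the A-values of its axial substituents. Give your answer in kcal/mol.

Chair I (isopropyl axial, phenyl axial, carboxyl axial): E = 6.44 kcal/mol.
Chair II (isopropyl equatorial, phenyl equatorial, carboxyl equatorial): E = 0.00 kcal/mol.
ΔE = 6.44 − 0.00 = 6.44 kcal/mol; chair II is more stable.

6.44 kcal/mol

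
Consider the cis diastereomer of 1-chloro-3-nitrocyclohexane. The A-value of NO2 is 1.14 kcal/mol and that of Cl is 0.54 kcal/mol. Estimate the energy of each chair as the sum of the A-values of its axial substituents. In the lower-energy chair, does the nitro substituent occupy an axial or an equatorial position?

C1 and C3 have the same parity, so for the cis isomer the two substituents are e,e in one chair and a,a in the other.
Chair I (nitro axial, chloro axial): E = 1.68 kcal/mol.
Chair II (nitro equatorial, chloro equatorial): E = 0.00 kcal/mol.
Chair II is the more stable (lower-energy) conformer, and in that chair the nitro group is equatorial.

equatorial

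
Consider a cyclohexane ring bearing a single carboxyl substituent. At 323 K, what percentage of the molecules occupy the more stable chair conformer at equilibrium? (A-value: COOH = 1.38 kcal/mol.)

One chair has the carboxyl group axial (E = 1.38 kcal/mol) and the other has it equatorial (E = 0).
ΔG = 1.38 kcal/mol between the two chairs.
K = exp(ΔG/RT) with R = 1.987×10⁻³ kcal mol⁻¹ K⁻¹ and T = 323 K gives K ≈ 8.59.
Fraction in the lower-energy chair = K/(K+1) = 89.6%.

89.6%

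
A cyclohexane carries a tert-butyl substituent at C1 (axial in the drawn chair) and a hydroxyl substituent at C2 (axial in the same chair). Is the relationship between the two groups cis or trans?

trans

C1 and C2 have opposite parity, so their axial bonds point in opposite directions.
With opposite-parity carbons, two substituents on the same face are one axial and one equatorial; opposite faces give both axial or both equatorial.
Here the groups are axial/axial → opposite face → trans.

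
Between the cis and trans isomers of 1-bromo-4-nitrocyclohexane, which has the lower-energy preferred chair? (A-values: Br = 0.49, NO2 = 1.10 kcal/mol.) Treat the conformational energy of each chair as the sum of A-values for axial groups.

At 1,4 positions (parity opposite): cis → (a,e or e,a); trans → (e,e or a,a).
Best chair for cis: E = 0.49 kcal/mol; best chair for trans: E = 0.00 kcal/mol.
The trans isomer is lower by 0.49 kcal/mol.

trans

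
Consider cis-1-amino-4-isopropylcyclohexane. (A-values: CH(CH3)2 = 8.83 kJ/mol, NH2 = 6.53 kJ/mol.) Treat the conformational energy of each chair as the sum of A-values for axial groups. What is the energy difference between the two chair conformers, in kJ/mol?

C1 and C4 have opposite parity, so for the cis isomer the two substituents are one axial and one equatorial in each chair.
Chair I (isopropyl axial, amino equatorial): E = 8.83 kJ/mol.
Chair II (isopropyl equatorial, amino axial): E = 6.53 kJ/mol.
ΔE = 8.83 − 6.53 = 2.30 kJ/mol; chair II is more stable.

2.30 kJ/mol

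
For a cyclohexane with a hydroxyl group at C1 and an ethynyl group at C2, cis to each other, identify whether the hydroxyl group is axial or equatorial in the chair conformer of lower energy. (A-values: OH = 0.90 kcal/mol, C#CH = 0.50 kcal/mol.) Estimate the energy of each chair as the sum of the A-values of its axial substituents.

C1 and C2 have opposite parity, so for the cis isomer the two substituents are one axial and one equatorial in each chair.
Chair I (hydroxyl axial, ethynyl equatorial): E = 0.90 kcal/mol.
Chair II (hydroxyl equatorial, ethynyl axial): E = 0.50 kcal/mol.
Chair II is the more stable (lower-energy) conformer, and in that chair the hydroxyl group is equatorial.

equatorial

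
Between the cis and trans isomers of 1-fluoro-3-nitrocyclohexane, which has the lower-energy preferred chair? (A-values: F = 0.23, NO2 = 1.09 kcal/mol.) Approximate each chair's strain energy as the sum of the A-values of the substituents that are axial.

cis

At 1,3 positions (parity same): cis → (e,e or a,a); trans → (a,e or e,a).
Best chair for cis: E = 0.00 kcal/mol; best chair for trans: E = 0.23 kcal/mol.
The cis isomer is lower by 0.23 kcal/mol.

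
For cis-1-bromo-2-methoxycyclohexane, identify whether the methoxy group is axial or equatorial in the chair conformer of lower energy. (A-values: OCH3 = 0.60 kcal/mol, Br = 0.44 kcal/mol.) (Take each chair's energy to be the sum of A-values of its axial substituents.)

equatorial

C1 and C2 have opposite parity, so for the cis isomer the two substituents are one axial and one equatorial in each chair.
Chair I (methoxy axial, bromo equatorial): E = 0.60 kcal/mol.
Chair II (methoxy equatorial, bromo axial): E = 0.44 kcal/mol.
Chair II is the more stable (lower-energy) conformer, and in that chair the methoxy group is equatorial.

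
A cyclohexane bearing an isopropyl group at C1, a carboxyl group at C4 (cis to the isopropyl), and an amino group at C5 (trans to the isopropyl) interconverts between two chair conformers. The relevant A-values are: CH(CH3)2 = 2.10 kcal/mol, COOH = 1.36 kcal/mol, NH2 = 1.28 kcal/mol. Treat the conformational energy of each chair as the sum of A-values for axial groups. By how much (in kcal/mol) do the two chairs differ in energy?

Chair I (isopropyl axial, carboxyl equatorial, amino equatorial): E = 2.10 kcal/mol.
Chair II (isopropyl equatorial, carboxyl axial, amino axial): E = 2.64 kcal/mol.
ΔE = 2.64 − 2.10 = 0.54 kcal/mol; chair I is more stable.

0.54 kcal/mol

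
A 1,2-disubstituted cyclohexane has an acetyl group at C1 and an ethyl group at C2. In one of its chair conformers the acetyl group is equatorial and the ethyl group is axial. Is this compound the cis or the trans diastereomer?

C1 and C2 have opposite parity, so their axial bonds point in opposite directions.
With opposite-parity carbons, two substituents on the same face are one axial and one equatorial; opposite faces give both axial or both equatorial.
Here the groups are equatorial/axial → same face → cis.

cis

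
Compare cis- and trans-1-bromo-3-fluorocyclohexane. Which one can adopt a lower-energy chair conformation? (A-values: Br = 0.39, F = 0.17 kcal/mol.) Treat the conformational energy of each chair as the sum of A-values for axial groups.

cis

At 1,3 positions (parity same): cis → (e,e or a,a); trans → (a,e or e,a).
Best chair for cis: E = 0.00 kcal/mol; best chair for trans: E = 0.17 kcal/mol.
The cis isomer is lower by 0.17 kcal/mol.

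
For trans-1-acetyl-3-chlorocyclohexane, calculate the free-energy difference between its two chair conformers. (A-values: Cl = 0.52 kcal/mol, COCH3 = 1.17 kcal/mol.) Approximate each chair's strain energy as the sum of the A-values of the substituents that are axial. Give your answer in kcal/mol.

C1 and C3 have the same parity, so for the trans isomer the two substituents are one axial and one equatorial in each chair.
Chair I (chloro axial, acetyl equatorial): E = 0.52 kcal/mol.
Chair II (chloro equatorial, acetyl axial): E = 1.17 kcal/mol.
ΔE = 1.17 − 0.52 = 0.65 kcal/mol; chair I is more stable.

0.65 kcal/mol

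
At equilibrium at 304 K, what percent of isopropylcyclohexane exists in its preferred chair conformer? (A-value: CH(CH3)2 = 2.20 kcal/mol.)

97.4%

One chair has the isopropyl group axial (E = 2.20 kcal/mol) and the other has it equatorial (E = 0).
ΔG = 2.20 kcal/mol between the two chairs.
K = exp(ΔG/RT) with R = 1.987×10⁻³ kcal mol⁻¹ K⁻¹ and T = 304 K gives K ≈ 38.2.
Fraction in the lower-energy chair = K/(K+1) = 97.4%.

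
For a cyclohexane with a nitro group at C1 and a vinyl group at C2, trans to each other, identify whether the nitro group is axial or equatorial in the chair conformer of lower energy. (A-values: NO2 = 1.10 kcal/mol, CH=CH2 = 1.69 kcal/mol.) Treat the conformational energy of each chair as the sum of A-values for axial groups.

C1 and C2 have opposite parity, so for the trans isomer the two substituents are e,e in one chair and a,a in the other.
Chair I (nitro axial, vinyl axial): E = 2.79 kcal/mol.
Chair II (nitro equatorial, vinyl equatorial): E = 0.00 kcal/mol.
Chair II is the more stable (lower-energy) conformer, and in that chair the nitro group is equatorial.

equatorial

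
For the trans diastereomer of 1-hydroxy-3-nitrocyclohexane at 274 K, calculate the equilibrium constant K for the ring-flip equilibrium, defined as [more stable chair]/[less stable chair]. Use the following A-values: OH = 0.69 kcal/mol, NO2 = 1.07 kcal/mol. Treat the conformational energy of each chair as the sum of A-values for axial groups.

K ≈ 2.01

C1 and C3 have the same parity, so for the trans isomer the two substituents are one axial and one equatorial in each chair.
Chair I (hydroxyl axial, nitro equatorial): E = 0.69 kcal/mol; chair II (hydroxyl equatorial, nitro axial): E = 1.07 kcal/mol.
ΔG = 0.38 kcal/mol between the two chairs.
K = exp(ΔG/RT) with R = 1.987×10⁻³ kcal mol⁻¹ K⁻¹ and T = 274 K gives K ≈ 2.01.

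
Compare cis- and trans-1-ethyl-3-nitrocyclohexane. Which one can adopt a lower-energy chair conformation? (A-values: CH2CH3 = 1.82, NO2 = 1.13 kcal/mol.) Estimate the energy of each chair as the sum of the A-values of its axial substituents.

cis

At 1,3 positions (parity same): cis → (e,e or a,a); trans → (a,e or e,a).
Best chair for cis: E = 0.00 kcal/mol; best chair for trans: E = 1.13 kcal/mol.
The cis isomer is lower by 1.13 kcal/mol.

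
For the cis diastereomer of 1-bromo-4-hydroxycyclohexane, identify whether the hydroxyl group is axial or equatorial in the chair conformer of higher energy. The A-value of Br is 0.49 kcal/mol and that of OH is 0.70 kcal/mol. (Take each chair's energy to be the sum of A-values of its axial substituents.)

C1 and C4 have opposite parity, so for the cis isomer the two substituents are one axial and one equatorial in each chair.
Chair I (bromo axial, hydroxyl equatorial): E = 0.49 kcal/mol.
Chair II (bromo equatorial, hydroxyl axial): E = 0.70 kcal/mol.
Chair II is the less stable (higher-energy) conformer, and in that chair the hydroxyl group is axial.

axial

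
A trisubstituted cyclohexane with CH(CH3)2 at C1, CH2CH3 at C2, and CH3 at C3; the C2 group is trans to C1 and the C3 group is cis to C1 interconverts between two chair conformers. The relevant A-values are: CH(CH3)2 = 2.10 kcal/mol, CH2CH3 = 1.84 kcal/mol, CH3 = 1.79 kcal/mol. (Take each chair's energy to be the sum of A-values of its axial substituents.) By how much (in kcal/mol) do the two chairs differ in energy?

Chair I (isopropyl axial, ethyl axial, methyl axial): E = 5.73 kcal/mol.
Chair II (isopropyl equatorial, ethyl equatorial, methyl equatorial): E = 0.00 kcal/mol.
ΔE = 5.73 − 0.00 = 5.73 kcal/mol; chair II is more stable.

5.73 kcal/mol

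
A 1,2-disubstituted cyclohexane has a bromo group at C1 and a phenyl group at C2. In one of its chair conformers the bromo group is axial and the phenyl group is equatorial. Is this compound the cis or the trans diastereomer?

C1 and C2 have opposite parity, so their axial bonds point in opposite directions.
With opposite-parity carbons, two substituents on the same face are one axial and one equatorial; opposite faces give both axial or both equatorial.
Here the groups are axial/equatorial → same face → cis.

cis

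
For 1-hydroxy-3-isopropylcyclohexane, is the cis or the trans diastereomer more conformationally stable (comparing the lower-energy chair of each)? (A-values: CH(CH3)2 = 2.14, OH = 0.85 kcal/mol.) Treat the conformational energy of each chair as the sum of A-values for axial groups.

cis

At 1,3 positions (parity same): cis → (e,e or a,a); trans → (a,e or e,a).
Best chair for cis: E = 0.00 kcal/mol; best chair for trans: E = 0.85 kcal/mol.
The cis isomer is lower by 0.85 kcal/mol.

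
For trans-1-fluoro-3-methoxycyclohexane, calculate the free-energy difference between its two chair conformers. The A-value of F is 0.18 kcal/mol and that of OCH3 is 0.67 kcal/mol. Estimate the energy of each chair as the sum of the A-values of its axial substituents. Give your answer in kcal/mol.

0.49 kcal/mol

C1 and C3 have the same parity, so for the trans isomer the two substituents are one axial and one equatorial in each chair.
Chair I (fluoro axial, methoxy equatorial): E = 0.18 kcal/mol.
Chair II (fluoro equatorial, methoxy axial): E = 0.67 kcal/mol.
ΔE = 0.67 − 0.18 = 0.49 kcal/mol; chair I is more stable.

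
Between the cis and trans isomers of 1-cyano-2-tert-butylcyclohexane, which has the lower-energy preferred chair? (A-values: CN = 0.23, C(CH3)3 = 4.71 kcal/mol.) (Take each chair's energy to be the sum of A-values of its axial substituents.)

At 1,2 positions (parity opposite): cis → (a,e or e,a); trans → (e,e or a,a).
Best chair for cis: E = 0.23 kcal/mol; best chair for trans: E = 0.00 kcal/mol.
The trans isomer is lower by 0.23 kcal/mol.

trans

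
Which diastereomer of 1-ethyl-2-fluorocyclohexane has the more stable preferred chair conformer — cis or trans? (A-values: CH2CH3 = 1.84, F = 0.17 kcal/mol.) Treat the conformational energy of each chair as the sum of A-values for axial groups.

trans

At 1,2 positions (parity opposite): cis → (a,e or e,a); trans → (e,e or a,a).
Best chair for cis: E = 0.17 kcal/mol; best chair for trans: E = 0.00 kcal/mol.
The trans isomer is lower by 0.17 kcal/mol.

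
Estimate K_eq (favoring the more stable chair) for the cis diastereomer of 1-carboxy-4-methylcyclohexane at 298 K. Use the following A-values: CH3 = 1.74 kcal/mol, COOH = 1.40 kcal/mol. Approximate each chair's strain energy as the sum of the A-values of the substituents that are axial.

K ≈ 1.78

C1 and C4 have opposite parity, so for the cis isomer the two substituents are one axial and one equatorial in each chair.
Chair I (methyl axial, carboxyl equatorial): E = 1.74 kcal/mol; chair II (methyl equatorial, carboxyl axial): E = 1.40 kcal/mol.
ΔG = 0.34 kcal/mol between the two chairs.
K = exp(ΔG/RT) with R = 1.987×10⁻³ kcal mol⁻¹ K⁻¹ and T = 298 K gives K ≈ 1.78.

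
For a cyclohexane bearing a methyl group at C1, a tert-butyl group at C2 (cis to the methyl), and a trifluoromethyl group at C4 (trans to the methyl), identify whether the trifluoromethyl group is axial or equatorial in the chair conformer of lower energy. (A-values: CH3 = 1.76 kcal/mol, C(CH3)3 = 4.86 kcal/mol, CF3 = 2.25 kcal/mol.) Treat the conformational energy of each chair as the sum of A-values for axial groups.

axial

Chair I (methyl axial, tert-butyl equatorial, trifluoromethyl axial): E = 4.01 kcal/mol.
Chair II (methyl equatorial, tert-butyl axial, trifluoromethyl equatorial): E = 4.86 kcal/mol.
Chair I is the more stable (lower-energy) conformer, and in that chair the trifluoromethyl group is axial.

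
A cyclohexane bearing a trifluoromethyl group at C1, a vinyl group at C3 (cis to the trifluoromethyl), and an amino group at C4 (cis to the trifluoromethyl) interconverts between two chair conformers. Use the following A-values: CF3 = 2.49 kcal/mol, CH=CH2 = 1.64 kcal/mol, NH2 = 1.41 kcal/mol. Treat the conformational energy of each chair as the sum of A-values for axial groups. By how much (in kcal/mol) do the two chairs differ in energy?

2.72 kcal/mol

Chair I (trifluoromethyl axial, vinyl axial, amino equatorial): E = 4.13 kcal/mol.
Chair II (trifluoromethyl equatorial, vinyl equatorial, amino axial): E = 1.41 kcal/mol.
ΔE = 4.13 − 1.41 = 2.72 kcal/mol; chair II is more stable.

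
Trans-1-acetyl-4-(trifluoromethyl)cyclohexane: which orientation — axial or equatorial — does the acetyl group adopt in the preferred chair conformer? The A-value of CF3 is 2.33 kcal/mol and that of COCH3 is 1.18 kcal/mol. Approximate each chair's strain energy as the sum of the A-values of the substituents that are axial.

C1 and C4 have opposite parity, so for the trans isomer the two substituents are e,e in one chair and a,a in the other.
Chair I (trifluoromethyl axial, acetyl axial): E = 3.51 kcal/mol.
Chair II (trifluoromethyl equatorial, acetyl equatorial): E = 0.00 kcal/mol.
Chair II is the more stable (lower-energy) conformer, and in that chair the acetyl group is equatorial.

equatorial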